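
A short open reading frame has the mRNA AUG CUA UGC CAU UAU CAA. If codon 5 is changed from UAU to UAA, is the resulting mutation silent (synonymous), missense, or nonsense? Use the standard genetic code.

Position 15 falls in codon 5: UAU → Tyr.
After the substitution the codon is UAA → Stop.
The new codon is a stop codon, so this is a nonsense mutation.

nonsense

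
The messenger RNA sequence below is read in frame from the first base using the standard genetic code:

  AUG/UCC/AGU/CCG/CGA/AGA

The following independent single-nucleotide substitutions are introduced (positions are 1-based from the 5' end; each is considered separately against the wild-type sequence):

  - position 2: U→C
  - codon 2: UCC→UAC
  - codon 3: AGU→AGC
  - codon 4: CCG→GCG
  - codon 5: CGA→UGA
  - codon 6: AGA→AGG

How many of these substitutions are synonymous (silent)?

2

Codon 1: AUG (Met) → ACG (Thr) — missense.
Codon 2: UCC (Ser) → UAC (Tyr) — missense.
Codon 3: AGU (Ser) → AGC (Ser) — synonymous.
Codon 4: CCG (Pro) → GCG (Ala) — missense.
Codon 5: CGA (Arg) → UGA (Stop) — nonsense.
Codon 6: AGA (Arg) → AGG (Arg) — synonymous.
Synonymous: 2 of 6.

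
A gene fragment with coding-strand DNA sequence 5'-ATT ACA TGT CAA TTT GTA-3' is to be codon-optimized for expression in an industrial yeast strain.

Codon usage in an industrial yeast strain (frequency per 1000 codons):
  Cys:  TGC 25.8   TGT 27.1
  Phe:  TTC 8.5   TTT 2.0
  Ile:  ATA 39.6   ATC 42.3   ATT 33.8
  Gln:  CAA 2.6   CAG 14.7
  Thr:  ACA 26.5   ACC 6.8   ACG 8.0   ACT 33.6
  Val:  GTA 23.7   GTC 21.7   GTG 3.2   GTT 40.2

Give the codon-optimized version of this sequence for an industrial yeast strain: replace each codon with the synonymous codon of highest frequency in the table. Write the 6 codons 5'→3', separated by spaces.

Codon 1 (Ile): best is ATC at 42.3.
Codon 2 (Thr): best is ACT at 33.6.
Codon 3 (Cys): best is TGT at 27.1.
Codon 4 (Gln): best is CAG at 14.7.
Codon 5 (Phe): best is TTC at 8.5.
Codon 6 (Val): best is GTT at 40.2.

ATC ACT TGT CAG TTC GTT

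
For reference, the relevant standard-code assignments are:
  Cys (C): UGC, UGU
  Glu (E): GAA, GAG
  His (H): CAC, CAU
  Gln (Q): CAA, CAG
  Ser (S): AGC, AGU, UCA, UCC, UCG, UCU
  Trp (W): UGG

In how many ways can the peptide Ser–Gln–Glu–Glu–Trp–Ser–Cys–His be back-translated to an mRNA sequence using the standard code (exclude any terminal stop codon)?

1152

Ser: 6 codons.
Gln: 2 codons.
Glu: 2 codons.
Glu: 2 codons.
Trp: 1 codon.
Ser: 6 codons.
Cys: 2 codons.
His: 2 codons.
6 × 2 × 2 × 2 × 1 × 6 × 2 × 2 = 1152.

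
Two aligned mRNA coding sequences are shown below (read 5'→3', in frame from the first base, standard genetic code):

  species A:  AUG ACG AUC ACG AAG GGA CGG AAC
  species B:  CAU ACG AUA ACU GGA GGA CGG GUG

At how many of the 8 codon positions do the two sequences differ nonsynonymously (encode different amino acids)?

3

Codon 1: AUG Met / CAU His — nonsynonymous.
Codon 2: ACG Thr / ACG Thr — identical.
Codon 3: AUC Ile / AUA Ile — synonymous.
Codon 4: ACG Thr / ACU Thr — synonymous.
Codon 5: AAG Lys / GGA Gly — nonsynonymous.
Codon 6: GGA Gly / GGA Gly — identical.
Codon 7: CGG Arg / CGG Arg — identical.
Codon 8: AAC Asn / GUG Val — nonsynonymous.
Nonsynonymous differences: 3.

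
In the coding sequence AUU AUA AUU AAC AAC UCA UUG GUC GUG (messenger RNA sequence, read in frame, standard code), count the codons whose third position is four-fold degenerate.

3

Codon 1 AUU (Ile): third position 3-fold.
Codon 2 AUA (Ile): third position 3-fold.
Codon 3 AUU (Ile): third position 3-fold.
Codon 4 AAC (Asn): third position 2-fold.
Codon 5 AAC (Asn): third position 2-fold.
Codon 6 UCA (Ser): third position 4-fold.
Codon 7 UUG (Leu): third position 2-fold.
Codon 8 GUC (Val): third position 4-fold.
Codon 9 GUG (Val): third position 4-fold.
Four-fold degenerate third positions: 3.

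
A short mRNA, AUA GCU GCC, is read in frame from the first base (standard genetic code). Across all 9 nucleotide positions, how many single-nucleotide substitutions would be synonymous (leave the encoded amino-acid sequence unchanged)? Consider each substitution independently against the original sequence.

8

Codon 1 (AUA, Ile): 2 synonymous substitutions.
Codon 2 (GCU, Ala): 3 synonymous substitutions.
Codon 3 (GCC, Ala): 3 synonymous substitutions.
Total: 2 + 3 + 3 = 8.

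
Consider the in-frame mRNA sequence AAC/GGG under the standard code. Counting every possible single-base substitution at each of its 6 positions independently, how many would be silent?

4

Codon 1 (AAC, Asn): 1 synonymous substitution.
Codon 2 (GGG, Gly): 3 synonymous substitutions.
Total: 1 + 3 = 4.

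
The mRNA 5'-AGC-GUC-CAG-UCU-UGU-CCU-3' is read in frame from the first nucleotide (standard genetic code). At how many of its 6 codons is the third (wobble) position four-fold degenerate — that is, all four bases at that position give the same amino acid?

3

Codon 1 AGC (Ser): third position 2-fold.
Codon 2 GUC (Val): third position 4-fold.
Codon 3 CAG (Gln): third position 2-fold.
Codon 4 UCU (Ser): third position 4-fold.
Codon 5 UGU (Cys): third position 2-fold.
Codon 6 CCU (Pro): third position 4-fold.
Four-fold degenerate third positions: 3.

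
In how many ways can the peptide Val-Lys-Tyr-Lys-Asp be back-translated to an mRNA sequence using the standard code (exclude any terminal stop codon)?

64

Val: 4 codons.
Lys: 2 codons.
Tyr: 2 codons.
Lys: 2 codons.
Asp: 2 codons.
4 × 2 × 2 × 2 × 2 = 64.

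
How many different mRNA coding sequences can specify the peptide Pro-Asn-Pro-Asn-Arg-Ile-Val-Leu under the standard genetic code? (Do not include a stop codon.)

27648

Pro: 4 codons.
Asn: 2 codons.
Pro: 4 codons.
Asn: 2 codons.
Arg: 6 codons.
Ile: 3 codons.
Val: 4 codons.
Leu: 6 codons.
4 × 2 × 4 × 2 × 6 × 3 × 4 × 6 = 27648.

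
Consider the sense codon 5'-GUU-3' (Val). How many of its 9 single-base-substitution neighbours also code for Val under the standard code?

3

Position 1: none → 0 synonymous.
Position 2: none → 0 synonymous.
Position 3: GUC, GUA, GUG → 3 synonymous.
Total: 0 + 0 + 3 = 3.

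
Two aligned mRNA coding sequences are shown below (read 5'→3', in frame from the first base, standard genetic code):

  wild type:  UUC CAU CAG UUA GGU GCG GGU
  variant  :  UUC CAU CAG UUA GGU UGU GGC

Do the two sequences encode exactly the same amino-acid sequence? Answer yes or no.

no

Codon 1: UUC Phe / UUC Phe — identical.
Codon 2: CAU His / CAU His — identical.
Codon 3: CAG Gln / CAG Gln — identical.
Codon 4: UUA Leu / UUA Leu — identical.
Codon 5: GGU Gly / GGU Gly — identical.
Codon 6: GCG Ala / UGU Cys — nonsynonymous.
Codon 7: GGU Gly / GGC Gly — synonymous.
Nonsynonymous differences: 1 → different protein.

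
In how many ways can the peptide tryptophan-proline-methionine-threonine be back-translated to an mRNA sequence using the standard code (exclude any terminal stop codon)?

16

Trp: 1 codon.
Pro: 4 codons.
Met: 1 codon.
Thr: 4 codons.
1 × 4 × 1 × 4 = 16.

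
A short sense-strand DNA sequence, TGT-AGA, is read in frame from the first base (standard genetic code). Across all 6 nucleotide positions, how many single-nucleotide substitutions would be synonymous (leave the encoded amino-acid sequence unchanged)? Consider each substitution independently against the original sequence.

3

Codon 1 (TGT, Cys): 1 synonymous substitution.
Codon 2 (AGA, Arg): 2 synonymous substitutions.
Total: 1 + 2 = 3.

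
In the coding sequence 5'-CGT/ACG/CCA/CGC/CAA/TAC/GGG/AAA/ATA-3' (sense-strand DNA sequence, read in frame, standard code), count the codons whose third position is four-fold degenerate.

5

Codon 1 CGT (Arg): third position 4-fold.
Codon 2 ACG (Thr): third position 4-fold.
Codon 3 CCA (Pro): third position 4-fold.
Codon 4 CGC (Arg): third position 4-fold.
Codon 5 CAA (Gln): third position 2-fold.
Codon 6 TAC (Tyr): third position 2-fold.
Codon 7 GGG (Gly): third position 4-fold.
Codon 8 AAA (Lys): third position 2-fold.
Codon 9 ATA (Ile): third position 3-fold.
Four-fold degenerate third positions: 5.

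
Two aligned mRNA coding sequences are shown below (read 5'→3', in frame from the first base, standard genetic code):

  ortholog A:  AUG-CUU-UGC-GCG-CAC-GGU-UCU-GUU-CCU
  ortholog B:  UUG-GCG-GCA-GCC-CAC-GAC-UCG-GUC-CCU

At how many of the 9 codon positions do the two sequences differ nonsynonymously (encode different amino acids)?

4

Codon 1: AUG Met / UUG Leu — nonsynonymous.
Codon 2: CUU Leu / GCG Ala — nonsynonymous.
Codon 3: UGC Cys / GCA Ala — nonsynonymous.
Codon 4: GCG Ala / GCC Ala — synonymous.
Codon 5: CAC His / CAC His — identical.
Codon 6: GGU Gly / GAC Asp — nonsynonymous.
Codon 7: UCU Ser / UCG Ser — synonymous.
Codon 8: GUU Val / GUC Val — synonymous.
Codon 9: CCU Pro / CCU Pro — identical.
Nonsynonymous differences: 4.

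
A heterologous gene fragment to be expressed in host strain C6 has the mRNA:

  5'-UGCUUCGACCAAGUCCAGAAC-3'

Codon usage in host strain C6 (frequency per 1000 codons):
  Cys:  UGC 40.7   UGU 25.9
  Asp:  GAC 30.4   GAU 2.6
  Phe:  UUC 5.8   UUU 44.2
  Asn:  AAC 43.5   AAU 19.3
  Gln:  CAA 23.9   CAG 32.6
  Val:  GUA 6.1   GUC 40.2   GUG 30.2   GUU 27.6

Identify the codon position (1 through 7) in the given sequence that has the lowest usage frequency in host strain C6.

Codon 1 UGC (Cys): 40.7 per 1000.
Codon 2 UUC (Phe): 5.8 per 1000.
Codon 3 GAC (Asp): 30.4 per 1000.
Codon 4 CAA (Gln): 23.9 per 1000.
Codon 5 GUC (Val): 40.2 per 1000.
Codon 6 CAG (Gln): 32.6 per 1000.
Codon 7 AAC (Asn): 43.5 per 1000.
Lowest frequency is 5.8 at codon 2.

2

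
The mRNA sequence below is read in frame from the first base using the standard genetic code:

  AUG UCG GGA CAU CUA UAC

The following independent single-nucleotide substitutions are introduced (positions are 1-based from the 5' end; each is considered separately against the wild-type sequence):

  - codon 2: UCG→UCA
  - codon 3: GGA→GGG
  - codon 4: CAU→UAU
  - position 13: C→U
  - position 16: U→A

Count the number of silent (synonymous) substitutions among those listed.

3

Codon 2: UCG (Ser) → UCA (Ser) — synonymous.
Codon 3: GGA (Gly) → GGG (Gly) — synonymous.
Codon 4: CAU (His) → UAU (Tyr) — missense.
Codon 5: CUA (Leu) → UUA (Leu) — synonymous.
Codon 6: UAC (Tyr) → AAC (Asn) — missense.
Synonymous: 3 of 5.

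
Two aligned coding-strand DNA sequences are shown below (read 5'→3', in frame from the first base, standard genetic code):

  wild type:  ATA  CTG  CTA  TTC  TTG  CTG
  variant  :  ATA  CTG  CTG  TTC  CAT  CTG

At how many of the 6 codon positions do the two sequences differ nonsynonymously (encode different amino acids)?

Codon 1: ATA Ile / ATA Ile — identical.
Codon 2: CTG Leu / CTG Leu — identical.
Codon 3: CTA Leu / CTG Leu — synonymous.
Codon 4: TTC Phe / TTC Phe — identical.
Codon 5: TTG Leu / CAT His — nonsynonymous.
Codon 6: CTG Leu / CTG Leu — identical.
Nonsynonymous differences: 1.

1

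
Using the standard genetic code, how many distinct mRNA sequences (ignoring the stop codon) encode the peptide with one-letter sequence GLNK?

96

Gly: 4 codons.
Leu: 6 codons.
Asn: 2 codons.
Lys: 2 codons.
4 × 6 × 2 × 2 = 96.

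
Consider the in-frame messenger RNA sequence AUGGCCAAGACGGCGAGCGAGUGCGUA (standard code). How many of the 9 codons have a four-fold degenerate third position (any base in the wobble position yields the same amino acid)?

4

Codon 1 AUG (Met): third position 1-fold.
Codon 2 GCC (Ala): third position 4-fold.
Codon 3 AAG (Lys): third position 2-fold.
Codon 4 ACG (Thr): third position 4-fold.
Codon 5 GCG (Ala): third position 4-fold.
Codon 6 AGC (Ser): third position 2-fold.
Codon 7 GAG (Glu): third position 2-fold.
Codon 8 UGC (Cys): third position 2-fold.
Codon 9 GUA (Val): third position 4-fold.
Four-fold degenerate third positions: 4.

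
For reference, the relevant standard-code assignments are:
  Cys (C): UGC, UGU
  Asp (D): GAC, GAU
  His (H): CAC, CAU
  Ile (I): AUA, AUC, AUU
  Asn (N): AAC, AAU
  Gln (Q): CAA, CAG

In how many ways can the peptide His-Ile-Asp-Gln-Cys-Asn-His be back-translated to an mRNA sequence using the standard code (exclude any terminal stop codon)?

192

His: 2 codons.
Ile: 3 codons.
Asp: 2 codons.
Gln: 2 codons.
Cys: 2 codons.
Asn: 2 codons.
His: 2 codons.
2 × 3 × 2 × 2 × 2 × 2 × 2 = 192.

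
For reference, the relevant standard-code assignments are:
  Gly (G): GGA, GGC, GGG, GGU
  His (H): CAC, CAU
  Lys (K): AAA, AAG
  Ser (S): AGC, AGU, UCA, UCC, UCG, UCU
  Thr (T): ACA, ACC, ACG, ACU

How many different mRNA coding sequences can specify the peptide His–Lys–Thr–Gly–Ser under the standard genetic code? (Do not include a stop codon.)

His: 2 codons.
Lys: 2 codons.
Thr: 4 codons.
Gly: 4 codons.
Ser: 6 codons.
2 × 2 × 4 × 4 × 6 = 384.

384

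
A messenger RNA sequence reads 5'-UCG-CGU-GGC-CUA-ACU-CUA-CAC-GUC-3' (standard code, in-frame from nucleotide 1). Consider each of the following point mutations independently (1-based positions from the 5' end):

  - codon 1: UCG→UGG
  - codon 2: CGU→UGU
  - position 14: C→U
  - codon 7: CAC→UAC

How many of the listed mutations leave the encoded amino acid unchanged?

0

Codon 1: UCG (Ser) → UGG (Trp) — missense.
Codon 2: CGU (Arg) → UGU (Cys) — missense.
Codon 5: ACU (Thr) → AUU (Ile) — missense.
Codon 7: CAC (His) → UAC (Tyr) — missense.
Synonymous: 0 of 4.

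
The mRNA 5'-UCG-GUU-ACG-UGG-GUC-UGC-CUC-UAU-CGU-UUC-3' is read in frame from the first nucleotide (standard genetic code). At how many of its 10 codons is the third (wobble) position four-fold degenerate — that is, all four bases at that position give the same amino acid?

6

Codon 1 UCG (Ser): third position 4-fold.
Codon 2 GUU (Val): third position 4-fold.
Codon 3 ACG (Thr): third position 4-fold.
Codon 4 UGG (Trp): third position 1-fold.
Codon 5 GUC (Val): third position 4-fold.
Codon 6 UGC (Cys): third position 2-fold.
Codon 7 CUC (Leu): third position 4-fold.
Codon 8 UAU (Tyr): third position 2-fold.
Codon 9 CGU (Arg): third position 4-fold.
Codon 10 UUC (Phe): third position 2-fold.
Four-fold degenerate third positions: 6.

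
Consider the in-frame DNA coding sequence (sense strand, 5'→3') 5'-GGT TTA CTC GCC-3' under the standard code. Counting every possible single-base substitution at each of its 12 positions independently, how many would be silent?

11

Codon 1 (GGT, Gly): 3 synonymous substitutions.
Codon 2 (TTA, Leu): 2 synonymous substitutions.
Codon 3 (CTC, Leu): 3 synonymous substitutions.
Codon 4 (GCC, Ala): 3 synonymous substitutions.
Total: 3 + 2 + 3 + 3 = 11.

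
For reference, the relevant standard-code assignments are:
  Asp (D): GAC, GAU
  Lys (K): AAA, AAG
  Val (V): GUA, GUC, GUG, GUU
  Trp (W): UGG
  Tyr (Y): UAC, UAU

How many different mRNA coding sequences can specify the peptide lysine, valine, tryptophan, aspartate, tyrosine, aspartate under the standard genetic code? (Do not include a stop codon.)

64

Lys: 2 codons.
Val: 4 codons.
Trp: 1 codon.
Asp: 2 codons.
Tyr: 2 codons.
Asp: 2 codons.
2 × 4 × 1 × 2 × 2 × 2 = 64.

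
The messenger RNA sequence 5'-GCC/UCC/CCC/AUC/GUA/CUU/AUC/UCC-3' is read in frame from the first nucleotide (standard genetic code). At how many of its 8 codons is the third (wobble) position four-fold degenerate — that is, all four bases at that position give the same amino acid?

Codon 1 GCC (Ala): third position 4-fold.
Codon 2 UCC (Ser): third position 4-fold.
Codon 3 CCC (Pro): third position 4-fold.
Codon 4 AUC (Ile): third position 3-fold.
Codon 5 GUA (Val): third position 4-fold.
Codon 6 CUU (Leu): third position 4-fold.
Codon 7 AUC (Ile): third position 3-fold.
Codon 8 UCC (Ser): third position 4-fold.
Four-fold degenerate third positions: 6.

6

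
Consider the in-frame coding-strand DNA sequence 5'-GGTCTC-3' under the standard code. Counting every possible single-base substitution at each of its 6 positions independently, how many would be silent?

6

Codon 1 (GGT, Gly): 3 synonymous substitutions.
Codon 2 (CTC, Leu): 3 synonymous substitutions.
Total: 3 + 3 = 6.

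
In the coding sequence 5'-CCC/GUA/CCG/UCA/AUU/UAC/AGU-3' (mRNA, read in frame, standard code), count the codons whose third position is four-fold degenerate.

Codon 1 CCC (Pro): third position 4-fold.
Codon 2 GUA (Val): third position 4-fold.
Codon 3 CCG (Pro): third position 4-fold.
Codon 4 UCA (Ser): third position 4-fold.
Codon 5 AUU (Ile): third position 3-fold.
Codon 6 UAC (Tyr): third position 2-fold.
Codon 7 AGU (Ser): third position 2-fold.
Four-fold degenerate third positions: 4.

4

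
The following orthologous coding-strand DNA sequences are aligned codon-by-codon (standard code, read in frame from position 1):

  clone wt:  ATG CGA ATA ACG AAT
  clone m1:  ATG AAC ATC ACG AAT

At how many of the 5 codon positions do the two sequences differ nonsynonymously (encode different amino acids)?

1

Codon 1: ATG Met / ATG Met — identical.
Codon 2: CGA Arg / AAC Asn — nonsynonymous.
Codon 3: ATA Ile / ATC Ile — synonymous.
Codon 4: ACG Thr / ACG Thr — identical.
Codon 5: AAT Asn / AAT Asn — identical.
Nonsynonymous differences: 1.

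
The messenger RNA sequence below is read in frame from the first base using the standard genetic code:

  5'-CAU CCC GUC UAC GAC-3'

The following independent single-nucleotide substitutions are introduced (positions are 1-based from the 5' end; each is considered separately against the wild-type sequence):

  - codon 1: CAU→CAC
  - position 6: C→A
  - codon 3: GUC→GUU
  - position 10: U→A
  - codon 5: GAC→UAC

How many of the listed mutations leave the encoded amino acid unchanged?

3

Codon 1: CAU (His) → CAC (His) — synonymous.
Codon 2: CCC (Pro) → CCA (Pro) — synonymous.
Codon 3: GUC (Val) → GUU (Val) — synonymous.
Codon 4: UAC (Tyr) → AAC (Asn) — missense.
Codon 5: GAC (Asp) → UAC (Tyr) — missense.
Synonymous: 3 of 5.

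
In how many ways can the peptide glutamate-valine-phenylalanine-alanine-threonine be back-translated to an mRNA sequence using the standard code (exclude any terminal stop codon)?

Glu: 2 codons.
Val: 4 codons.
Phe: 2 codons.
Ala: 4 codons.
Thr: 4 codons.
2 × 4 × 2 × 4 × 4 = 256.

256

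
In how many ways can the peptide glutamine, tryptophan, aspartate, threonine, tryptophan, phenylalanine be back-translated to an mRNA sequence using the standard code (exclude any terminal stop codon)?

Gln: 2 codons.
Trp: 1 codon.
Asp: 2 codons.
Thr: 4 codons.
Trp: 1 codon.
Phe: 2 codons.
2 × 1 × 2 × 4 × 1 × 2 = 32.

32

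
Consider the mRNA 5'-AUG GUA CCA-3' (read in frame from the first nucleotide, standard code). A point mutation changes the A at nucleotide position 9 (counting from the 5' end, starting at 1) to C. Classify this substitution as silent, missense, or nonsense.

Position 9 falls in codon 3: CCA → Pro.
After the substitution the codon is CCC → Pro.
Both encode Pro, so the change is synonymous.

silent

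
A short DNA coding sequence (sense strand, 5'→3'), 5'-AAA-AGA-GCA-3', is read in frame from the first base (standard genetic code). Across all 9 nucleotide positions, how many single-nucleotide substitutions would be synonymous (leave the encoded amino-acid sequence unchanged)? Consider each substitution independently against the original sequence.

Codon 1 (AAA, Lys): 1 synonymous substitution.
Codon 2 (AGA, Arg): 2 synonymous substitutions.
Codon 3 (GCA, Ala): 3 synonymous substitutions.
Total: 1 + 2 + 3 = 6.

6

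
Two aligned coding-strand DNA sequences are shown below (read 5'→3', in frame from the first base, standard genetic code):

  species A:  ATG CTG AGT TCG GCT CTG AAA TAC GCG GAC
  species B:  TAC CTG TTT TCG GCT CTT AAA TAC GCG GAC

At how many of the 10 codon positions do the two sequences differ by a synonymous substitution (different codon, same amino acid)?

Codon 1: ATG Met / TAC Tyr — nonsynonymous.
Codon 2: CTG Leu / CTG Leu — identical.
Codon 3: AGT Ser / TTT Phe — nonsynonymous.
Codon 4: TCG Ser / TCG Ser — identical.
Codon 5: GCT Ala / GCT Ala — identical.
Codon 6: CTG Leu / CTT Leu — synonymous.
Codon 7: AAA Lys / AAA Lys — identical.
Codon 8: TAC Tyr / TAC Tyr — identical.
Codon 9: GCG Ala / GCG Ala — identical.
Codon 10: GAC Asp / GAC Asp — identical.
Synonymous differences: 1.

1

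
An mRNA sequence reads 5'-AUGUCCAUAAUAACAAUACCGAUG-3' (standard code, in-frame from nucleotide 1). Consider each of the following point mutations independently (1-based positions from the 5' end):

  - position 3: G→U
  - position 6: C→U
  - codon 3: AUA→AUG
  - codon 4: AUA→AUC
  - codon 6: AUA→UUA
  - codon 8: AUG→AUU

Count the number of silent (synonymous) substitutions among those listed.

Codon 1: AUG (Met) → AUU (Ile) — missense.
Codon 2: UCC (Ser) → UCU (Ser) — synonymous.
Codon 3: AUA (Ile) → AUG (Met) — missense.
Codon 4: AUA (Ile) → AUC (Ile) — synonymous.
Codon 6: AUA (Ile) → UUA (Leu) — missense.
Codon 8: AUG (Met) → AUU (Ile) — missense.
Synonymous: 2 of 6.

2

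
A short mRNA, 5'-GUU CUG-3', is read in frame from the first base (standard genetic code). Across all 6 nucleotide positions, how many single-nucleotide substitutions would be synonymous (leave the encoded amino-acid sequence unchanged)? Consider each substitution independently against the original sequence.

7

Codon 1 (GUU, Val): 3 synonymous substitutions.
Codon 2 (CUG, Leu): 4 synonymous substitutions.
Total: 3 + 4 = 7.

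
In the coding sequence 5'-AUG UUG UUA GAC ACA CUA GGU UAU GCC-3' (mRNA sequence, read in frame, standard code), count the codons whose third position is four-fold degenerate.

4

Codon 1 AUG (Met): third position 1-fold.
Codon 2 UUG (Leu): third position 2-fold.
Codon 3 UUA (Leu): third position 2-fold.
Codon 4 GAC (Asp): third position 2-fold.
Codon 5 ACA (Thr): third position 4-fold.
Codon 6 CUA (Leu): third position 4-fold.
Codon 7 GGU (Gly): third position 4-fold.
Codon 8 UAU (Tyr): third position 2-fold.
Codon 9 GCC (Ala): third position 4-fold.
Four-fold degenerate third positions: 4.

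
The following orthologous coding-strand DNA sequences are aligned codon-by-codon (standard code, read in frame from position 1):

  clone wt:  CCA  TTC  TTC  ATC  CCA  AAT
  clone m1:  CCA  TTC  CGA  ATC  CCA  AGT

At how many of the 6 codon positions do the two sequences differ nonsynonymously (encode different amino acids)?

2

Codon 1: CCA Pro / CCA Pro — identical.
Codon 2: TTC Phe / TTC Phe — identical.
Codon 3: TTC Phe / CGA Arg — nonsynonymous.
Codon 4: ATC Ile / ATC Ile — identical.
Codon 5: CCA Pro / CCA Pro — identical.
Codon 6: AAT Asn / AGT Ser — nonsynonymous.
Nonsynonymous differences: 2.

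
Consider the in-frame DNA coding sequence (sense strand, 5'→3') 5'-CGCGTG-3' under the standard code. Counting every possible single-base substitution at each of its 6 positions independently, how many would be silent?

Codon 1 (CGC, Arg): 3 synonymous substitutions.
Codon 2 (GTG, Val): 3 synonymous substitutions.
Total: 3 + 3 = 6.

6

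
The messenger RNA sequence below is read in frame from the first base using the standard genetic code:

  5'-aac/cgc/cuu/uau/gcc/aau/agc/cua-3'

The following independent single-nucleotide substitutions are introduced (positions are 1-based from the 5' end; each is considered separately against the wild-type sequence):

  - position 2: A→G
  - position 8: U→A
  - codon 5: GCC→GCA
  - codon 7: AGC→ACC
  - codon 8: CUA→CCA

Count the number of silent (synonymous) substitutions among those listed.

Codon 1: AAC (Asn) → AGC (Ser) — missense.
Codon 3: CUU (Leu) → CAU (His) — missense.
Codon 5: GCC (Ala) → GCA (Ala) — synonymous.
Codon 7: AGC (Ser) → ACC (Thr) — missense.
Codon 8: CUA (Leu) → CCA (Pro) — missense.
Synonymous: 1 of 5.

1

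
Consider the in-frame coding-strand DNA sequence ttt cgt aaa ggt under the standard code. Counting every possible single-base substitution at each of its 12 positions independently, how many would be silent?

Codon 1 (TTT, Phe): 1 synonymous substitution.
Codon 2 (CGT, Arg): 3 synonymous substitutions.
Codon 3 (AAA, Lys): 1 synonymous substitution.
Codon 4 (GGT, Gly): 3 synonymous substitutions.
Total: 1 + 3 + 1 + 3 = 8.

8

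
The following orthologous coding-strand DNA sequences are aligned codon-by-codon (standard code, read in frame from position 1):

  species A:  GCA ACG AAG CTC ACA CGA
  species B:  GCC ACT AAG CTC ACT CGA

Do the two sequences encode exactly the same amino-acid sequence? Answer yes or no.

yes

Codon 1: GCA Ala / GCC Ala — synonymous.
Codon 2: ACG Thr / ACT Thr — synonymous.
Codon 3: AAG Lys / AAG Lys — identical.
Codon 4: CTC Leu / CTC Leu — identical.
Codon 5: ACA Thr / ACT Thr — synonymous.
Codon 6: CGA Arg / CGA Arg — identical.
Nonsynonymous differences: 0 → same protein.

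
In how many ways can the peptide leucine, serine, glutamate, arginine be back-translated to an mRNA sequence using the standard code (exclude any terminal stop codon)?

432

Leu: 6 codons.
Ser: 6 codons.
Glu: 2 codons.
Arg: 6 codons.
6 × 6 × 2 × 6 = 432.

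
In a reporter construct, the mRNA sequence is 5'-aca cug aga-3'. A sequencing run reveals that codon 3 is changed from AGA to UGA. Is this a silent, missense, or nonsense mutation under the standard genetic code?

Position 7 falls in codon 3: AGA → Arg.
After the substitution the codon is UGA → Stop.
The new codon is a stop codon, so this is a nonsense mutation.

nonsense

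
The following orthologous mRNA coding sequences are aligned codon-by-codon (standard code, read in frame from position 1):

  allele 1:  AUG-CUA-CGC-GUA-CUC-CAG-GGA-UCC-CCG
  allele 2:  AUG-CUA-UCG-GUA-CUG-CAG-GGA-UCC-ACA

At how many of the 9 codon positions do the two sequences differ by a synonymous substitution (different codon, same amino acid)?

Codon 1: AUG Met / AUG Met — identical.
Codon 2: CUA Leu / CUA Leu — identical.
Codon 3: CGC Arg / UCG Ser — nonsynonymous.
Codon 4: GUA Val / GUA Val — identical.
Codon 5: CUC Leu / CUG Leu — synonymous.
Codon 6: CAG Gln / CAG Gln — identical.
Codon 7: GGA Gly / GGA Gly — identical.
Codon 8: UCC Ser / UCC Ser — identical.
Codon 9: CCG Pro / ACA Thr — nonsynonymous.
Synonymous differences: 1.

1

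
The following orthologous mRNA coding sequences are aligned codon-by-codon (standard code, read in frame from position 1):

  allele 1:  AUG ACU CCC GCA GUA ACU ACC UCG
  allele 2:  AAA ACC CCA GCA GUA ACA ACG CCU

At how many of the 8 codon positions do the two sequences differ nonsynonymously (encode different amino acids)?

2

Codon 1: AUG Met / AAA Lys — nonsynonymous.
Codon 2: ACU Thr / ACC Thr — synonymous.
Codon 3: CCC Pro / CCA Pro — synonymous.
Codon 4: GCA Ala / GCA Ala — identical.
Codon 5: GUA Val / GUA Val — identical.
Codon 6: ACU Thr / ACA Thr — synonymous.
Codon 7: ACC Thr / ACG Thr — synonymous.
Codon 8: UCG Ser / CCU Pro — nonsynonymous.
Nonsynonymous differences: 2.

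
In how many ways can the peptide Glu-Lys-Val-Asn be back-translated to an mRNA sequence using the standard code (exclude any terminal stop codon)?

32

Glu: 2 codons.
Lys: 2 codons.
Val: 4 codons.
Asn: 2 codons.
2 × 2 × 4 × 2 = 32.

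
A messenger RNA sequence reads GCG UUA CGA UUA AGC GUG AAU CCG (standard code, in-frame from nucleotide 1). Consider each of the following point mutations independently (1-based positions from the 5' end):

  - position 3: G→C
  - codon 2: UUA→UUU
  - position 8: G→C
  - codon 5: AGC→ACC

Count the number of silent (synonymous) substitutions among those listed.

Codon 1: GCG (Ala) → GCC (Ala) — synonymous.
Codon 2: UUA (Leu) → UUU (Phe) — missense.
Codon 3: CGA (Arg) → CCA (Pro) — missense.
Codon 5: AGC (Ser) → ACC (Thr) — missense.
Synonymous: 1 of 4.

1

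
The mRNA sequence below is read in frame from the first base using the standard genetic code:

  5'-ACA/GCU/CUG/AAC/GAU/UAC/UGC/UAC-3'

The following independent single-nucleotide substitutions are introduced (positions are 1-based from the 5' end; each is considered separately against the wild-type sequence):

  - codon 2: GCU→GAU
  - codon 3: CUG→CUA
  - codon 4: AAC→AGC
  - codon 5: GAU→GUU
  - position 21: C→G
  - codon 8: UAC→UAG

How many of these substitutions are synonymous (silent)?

Codon 2: GCU (Ala) → GAU (Asp) — missense.
Codon 3: CUG (Leu) → CUA (Leu) — synonymous.
Codon 4: AAC (Asn) → AGC (Ser) — missense.
Codon 5: GAU (Asp) → GUU (Val) — missense.
Codon 7: UGC (Cys) → UGG (Trp) — missense.
Codon 8: UAC (Tyr) → UAG (Stop) — nonsense.
Synonymous: 1 of 6.

1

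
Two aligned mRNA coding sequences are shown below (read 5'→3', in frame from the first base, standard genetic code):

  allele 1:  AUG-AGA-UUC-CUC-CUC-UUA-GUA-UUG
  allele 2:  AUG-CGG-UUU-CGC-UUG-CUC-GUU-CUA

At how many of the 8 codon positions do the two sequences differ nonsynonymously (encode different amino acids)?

Codon 1: AUG Met / AUG Met — identical.
Codon 2: AGA Arg / CGG Arg — synonymous.
Codon 3: UUC Phe / UUU Phe — synonymous.
Codon 4: CUC Leu / CGC Arg — nonsynonymous.
Codon 5: CUC Leu / UUG Leu — synonymous.
Codon 6: UUA Leu / CUC Leu — synonymous.
Codon 7: GUA Val / GUU Val — synonymous.
Codon 8: UUG Leu / CUA Leu — synonymous.
Nonsynonymous differences: 1.

1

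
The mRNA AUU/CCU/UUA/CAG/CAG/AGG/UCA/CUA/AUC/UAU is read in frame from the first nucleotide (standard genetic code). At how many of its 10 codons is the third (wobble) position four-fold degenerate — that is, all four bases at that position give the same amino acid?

Codon 1 AUU (Ile): third position 3-fold.
Codon 2 CCU (Pro): third position 4-fold.
Codon 3 UUA (Leu): third position 2-fold.
Codon 4 CAG (Gln): third position 2-fold.
Codon 5 CAG (Gln): third position 2-fold.
Codon 6 AGG (Arg): third position 2-fold.
Codon 7 UCA (Ser): third position 4-fold.
Codon 8 CUA (Leu): third position 4-fold.
Codon 9 AUC (Ile): third position 3-fold.
Codon 10 UAU (Tyr): third position 2-fold.
Four-fold degenerate third positions: 3.

3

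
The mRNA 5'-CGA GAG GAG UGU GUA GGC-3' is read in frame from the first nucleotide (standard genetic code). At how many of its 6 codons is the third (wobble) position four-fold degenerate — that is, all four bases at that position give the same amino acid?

Codon 1 CGA (Arg): third position 4-fold.
Codon 2 GAG (Glu): third position 2-fold.
Codon 3 GAG (Glu): third position 2-fold.
Codon 4 UGU (Cys): third position 2-fold.
Codon 5 GUA (Val): third position 4-fold.
Codon 6 GGC (Gly): third position 4-fold.
Four-fold degenerate third positions: 3.

3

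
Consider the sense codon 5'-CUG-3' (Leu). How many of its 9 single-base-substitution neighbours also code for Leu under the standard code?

Position 1: UUG → 1 synonymous.
Position 2: none → 0 synonymous.
Position 3: CUU, CUC, CUA → 3 synonymous.
Total: 1 + 0 + 3 = 4.

4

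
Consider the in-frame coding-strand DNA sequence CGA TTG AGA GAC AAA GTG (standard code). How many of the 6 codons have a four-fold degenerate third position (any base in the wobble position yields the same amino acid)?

2

Codon 1 CGA (Arg): third position 4-fold.
Codon 2 TTG (Leu): third position 2-fold.
Codon 3 AGA (Arg): third position 2-fold.
Codon 4 GAC (Asp): third position 2-fold.
Codon 5 AAA (Lys): third position 2-fold.
Codon 6 GTG (Val): third position 4-fold.
Four-fold degenerate third positions: 2.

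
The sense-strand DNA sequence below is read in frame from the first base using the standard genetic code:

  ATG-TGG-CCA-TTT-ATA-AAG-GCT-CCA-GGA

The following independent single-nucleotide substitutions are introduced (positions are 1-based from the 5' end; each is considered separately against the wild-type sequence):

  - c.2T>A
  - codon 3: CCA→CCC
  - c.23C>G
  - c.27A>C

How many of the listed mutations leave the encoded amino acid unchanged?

Codon 1: ATG (Met) → AAG (Lys) — missense.
Codon 3: CCA (Pro) → CCC (Pro) — synonymous.
Codon 8: CCA (Pro) → CGA (Arg) — missense.
Codon 9: GGA (Gly) → GGC (Gly) — synonymous.
Synonymous: 2 of 4.

2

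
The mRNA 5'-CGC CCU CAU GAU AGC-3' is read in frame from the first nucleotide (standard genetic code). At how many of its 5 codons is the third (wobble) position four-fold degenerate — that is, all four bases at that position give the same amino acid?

2

Codon 1 CGC (Arg): third position 4-fold.
Codon 2 CCU (Pro): third position 4-fold.
Codon 3 CAU (His): third position 2-fold.
Codon 4 GAU (Asp): third position 2-fold.
Codon 5 AGC (Ser): third position 2-fold.
Four-fold degenerate third positions: 2.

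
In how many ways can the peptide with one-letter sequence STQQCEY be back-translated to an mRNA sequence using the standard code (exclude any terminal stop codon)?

Ser: 6 codons.
Thr: 4 codons.
Gln: 2 codons.
Gln: 2 codons.
Cys: 2 codons.
Glu: 2 codons.
Tyr: 2 codons.
6 × 4 × 2 × 2 × 2 × 2 × 2 = 768.

768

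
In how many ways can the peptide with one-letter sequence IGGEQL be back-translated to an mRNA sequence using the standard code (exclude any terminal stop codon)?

Ile: 3 codons.
Gly: 4 codons.
Gly: 4 codons.
Glu: 2 codons.
Gln: 2 codons.
Leu: 6 codons.
3 × 4 × 4 × 2 × 2 × 6 = 1152.

1152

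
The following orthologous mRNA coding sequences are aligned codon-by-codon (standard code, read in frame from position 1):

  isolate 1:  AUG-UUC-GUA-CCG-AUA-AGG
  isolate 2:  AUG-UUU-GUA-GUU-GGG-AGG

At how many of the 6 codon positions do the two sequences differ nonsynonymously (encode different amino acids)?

Codon 1: AUG Met / AUG Met — identical.
Codon 2: UUC Phe / UUU Phe — synonymous.
Codon 3: GUA Val / GUA Val — identical.
Codon 4: CCG Pro / GUU Val — nonsynonymous.
Codon 5: AUA Ile / GGG Gly — nonsynonymous.
Codon 6: AGG Arg / AGG Arg — identical.
Nonsynonymous differences: 2.

2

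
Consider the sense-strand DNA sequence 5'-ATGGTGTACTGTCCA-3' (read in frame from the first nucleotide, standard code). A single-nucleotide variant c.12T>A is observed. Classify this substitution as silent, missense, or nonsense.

Position 12 falls in codon 4: TGT → Cys.
After the substitution the codon is TGA → Stop.
The new codon is a stop codon, so this is a nonsense mutation.

nonsense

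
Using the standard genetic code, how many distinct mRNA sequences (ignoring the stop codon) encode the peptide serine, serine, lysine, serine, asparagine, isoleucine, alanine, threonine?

Ser: 6 codons.
Ser: 6 codons.
Lys: 2 codons.
Ser: 6 codons.
Asn: 2 codons.
Ile: 3 codons.
Ala: 4 codons.
Thr: 4 codons.
6 × 6 × 2 × 6 × 2 × 3 × 4 × 4 = 41472.

41472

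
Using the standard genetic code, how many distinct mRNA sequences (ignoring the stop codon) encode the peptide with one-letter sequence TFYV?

64

Thr: 4 codons.
Phe: 2 codons.
Tyr: 2 codons.
Val: 4 codons.
4 × 2 × 2 × 4 = 64.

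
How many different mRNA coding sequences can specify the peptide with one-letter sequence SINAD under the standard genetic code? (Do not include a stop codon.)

Ser: 6 codons.
Ile: 3 codons.
Asn: 2 codons.
Ala: 4 codons.
Asp: 2 codons.
6 × 3 × 2 × 4 × 2 = 288.

288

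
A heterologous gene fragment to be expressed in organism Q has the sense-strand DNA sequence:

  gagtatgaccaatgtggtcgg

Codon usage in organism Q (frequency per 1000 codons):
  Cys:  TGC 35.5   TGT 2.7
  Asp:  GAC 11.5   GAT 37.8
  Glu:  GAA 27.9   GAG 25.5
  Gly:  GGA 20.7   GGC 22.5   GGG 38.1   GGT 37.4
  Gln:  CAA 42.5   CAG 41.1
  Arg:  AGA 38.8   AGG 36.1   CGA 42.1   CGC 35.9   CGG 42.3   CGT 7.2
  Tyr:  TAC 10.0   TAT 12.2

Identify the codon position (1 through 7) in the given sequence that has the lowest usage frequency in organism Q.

5

Codon 1 GAG (Glu): 25.5 per 1000.
Codon 2 TAT (Tyr): 12.2 per 1000.
Codon 3 GAC (Asp): 11.5 per 1000.
Codon 4 CAA (Gln): 42.5 per 1000.
Codon 5 TGT (Cys): 2.7 per 1000.
Codon 6 GGT (Gly): 37.4 per 1000.
Codon 7 CGG (Arg): 42.3 per 1000.
Lowest frequency is 2.7 at codon 5.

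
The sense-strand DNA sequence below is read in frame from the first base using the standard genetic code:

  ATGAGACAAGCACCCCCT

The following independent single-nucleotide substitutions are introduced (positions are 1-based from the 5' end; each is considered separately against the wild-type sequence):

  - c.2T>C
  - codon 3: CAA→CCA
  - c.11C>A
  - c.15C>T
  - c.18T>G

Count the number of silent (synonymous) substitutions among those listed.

2

Codon 1: ATG (Met) → ACG (Thr) — missense.
Codon 3: CAA (Gln) → CCA (Pro) — missense.
Codon 4: GCA (Ala) → GAA (Glu) — missense.
Codon 5: CCC (Pro) → CCT (Pro) — synonymous.
Codon 6: CCT (Pro) → CCG (Pro) — synonymous.
Synonymous: 2 of 5.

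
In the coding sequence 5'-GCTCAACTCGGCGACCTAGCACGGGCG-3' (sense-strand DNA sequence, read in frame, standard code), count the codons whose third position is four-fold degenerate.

7

Codon 1 GCT (Ala): third position 4-fold.
Codon 2 CAA (Gln): third position 2-fold.
Codon 3 CTC (Leu): third position 4-fold.
Codon 4 GGC (Gly): third position 4-fold.
Codon 5 GAC (Asp): third position 2-fold.
Codon 6 CTA (Leu): third position 4-fold.
Codon 7 GCA (Ala): third position 4-fold.
Codon 8 CGG (Arg): third position 4-fold.
Codon 9 GCG (Ala): third position 4-fold.
Four-fold degenerate third positions: 7.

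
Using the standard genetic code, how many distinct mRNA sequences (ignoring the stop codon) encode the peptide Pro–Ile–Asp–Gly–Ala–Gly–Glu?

3072

Pro: 4 codons.
Ile: 3 codons.
Asp: 2 codons.
Gly: 4 codons.
Ala: 4 codons.
Gly: 4 codons.
Glu: 2 codons.
4 × 3 × 2 × 4 × 4 × 4 × 2 = 3072.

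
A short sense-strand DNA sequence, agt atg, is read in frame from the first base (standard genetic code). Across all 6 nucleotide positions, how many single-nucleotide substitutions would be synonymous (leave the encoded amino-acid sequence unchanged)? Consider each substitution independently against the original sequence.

1

Codon 1 (AGT, Ser): 1 synonymous substitution.
Codon 2 (ATG, Met): 0 synonymous substitutions.
Total: 1 + 0 = 1.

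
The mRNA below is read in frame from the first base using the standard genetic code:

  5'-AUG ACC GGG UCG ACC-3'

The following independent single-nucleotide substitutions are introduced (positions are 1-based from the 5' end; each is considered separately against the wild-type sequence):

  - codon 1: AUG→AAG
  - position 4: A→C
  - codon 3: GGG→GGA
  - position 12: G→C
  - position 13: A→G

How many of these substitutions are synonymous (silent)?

Codon 1: AUG (Met) → AAG (Lys) — missense.
Codon 2: ACC (Thr) → CCC (Pro) — missense.
Codon 3: GGG (Gly) → GGA (Gly) — synonymous.
Codon 4: UCG (Ser) → UCC (Ser) — synonymous.
Codon 5: ACC (Thr) → GCC (Ala) — missense.
Synonymous: 2 of 5.

2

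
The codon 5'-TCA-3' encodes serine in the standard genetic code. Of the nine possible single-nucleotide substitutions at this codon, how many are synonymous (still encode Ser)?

Position 1: none → 0 synonymous.
Position 2: none → 0 synonymous.
Position 3: TCT, TCC, TCG → 3 synonymous.
Total: 0 + 0 + 3 = 3.

3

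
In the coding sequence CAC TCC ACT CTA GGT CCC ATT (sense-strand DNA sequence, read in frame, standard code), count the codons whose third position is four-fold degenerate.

5

Codon 1 CAC (His): third position 2-fold.
Codon 2 TCC (Ser): third position 4-fold.
Codon 3 ACT (Thr): third position 4-fold.
Codon 4 CTA (Leu): third position 4-fold.
Codon 5 GGT (Gly): third position 4-fold.
Codon 6 CCC (Pro): third position 4-fold.
Codon 7 ATT (Ile): third position 3-fold.
Four-fold degenerate third positions: 5.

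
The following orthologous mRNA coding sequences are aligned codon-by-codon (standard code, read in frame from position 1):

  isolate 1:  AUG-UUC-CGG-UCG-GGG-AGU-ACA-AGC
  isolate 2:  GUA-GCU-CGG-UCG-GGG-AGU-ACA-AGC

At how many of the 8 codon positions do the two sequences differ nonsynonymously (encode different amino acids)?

Codon 1: AUG Met / GUA Val — nonsynonymous.
Codon 2: UUC Phe / GCU Ala — nonsynonymous.
Codon 3: CGG Arg / CGG Arg — identical.
Codon 4: UCG Ser / UCG Ser — identical.
Codon 5: GGG Gly / GGG Gly — identical.
Codon 6: AGU Ser / AGU Ser — identical.
Codon 7: ACA Thr / ACA Thr — identical.
Codon 8: AGC Ser / AGC Ser — identical.
Nonsynonymous differences: 2.

2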